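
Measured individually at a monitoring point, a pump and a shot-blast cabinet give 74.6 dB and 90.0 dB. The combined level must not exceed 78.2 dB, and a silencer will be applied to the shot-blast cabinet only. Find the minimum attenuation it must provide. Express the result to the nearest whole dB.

Fixed contribution from the other source: Σ 10^(L/10) = 10^(74.6/10) = 2.884e+07 (74.60 dB).
The limit corresponds to 10^(78.2/10) = 6.607e+07; subtracting the fixed part leaves 3.723e+07 for the shot-blast cabinet, i.e. 75.71 dB.
So the shot-blast cabinet must be reduced from 90.0 to 75.71 dB: IL = 14.29 dB.

14 dB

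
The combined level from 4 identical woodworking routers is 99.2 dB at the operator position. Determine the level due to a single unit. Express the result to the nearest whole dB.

93 dB

Dividing the total intensity by 4 lowers the level by 10·log₁₀ 4 = 6.021 dB: L₁ = 99.2 − 6.021.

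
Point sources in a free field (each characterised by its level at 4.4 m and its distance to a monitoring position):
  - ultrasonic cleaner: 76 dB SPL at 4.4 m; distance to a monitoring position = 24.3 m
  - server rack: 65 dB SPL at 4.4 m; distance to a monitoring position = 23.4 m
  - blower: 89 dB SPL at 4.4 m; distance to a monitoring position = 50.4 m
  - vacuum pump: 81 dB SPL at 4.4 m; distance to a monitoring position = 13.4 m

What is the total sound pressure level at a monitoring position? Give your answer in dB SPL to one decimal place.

Propagate each source to the receiver with L = L_ref − 20·log₁₀(r/r_ref), then add intensities.
ultrasonic cleaner: 76 − 20·log₁₀(24.3/4.4) = 76 − 14.84 = 61.16 dB SPL.
server rack: 65 − 20·log₁₀(23.4/4.4) = 65 − 14.52 = 50.48 dB SPL.
blower: 89 − 20·log₁₀(50.4/4.4) = 89 − 21.18 = 67.82 dB SPL.
vacuum pump: 81 − 20·log₁₀(13.4/4.4) = 81 − 9.67 = 71.33 dB SPL.
Σ 10^(L/10) = 2.104e+07 → L_total = 10·log₁₀(2.104e+07) = 73.23 dB SPL.

73.2 dB SPL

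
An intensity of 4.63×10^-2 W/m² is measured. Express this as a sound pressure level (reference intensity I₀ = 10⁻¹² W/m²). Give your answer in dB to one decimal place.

106.7 dB

L = 10·log₁₀(I/I₀) = 10·log₁₀(4.63×10^-2/10⁻¹²) = 10·log₁₀(4.63×10^10).
L = 10·(0.6656 + 10) = 106.66 dB.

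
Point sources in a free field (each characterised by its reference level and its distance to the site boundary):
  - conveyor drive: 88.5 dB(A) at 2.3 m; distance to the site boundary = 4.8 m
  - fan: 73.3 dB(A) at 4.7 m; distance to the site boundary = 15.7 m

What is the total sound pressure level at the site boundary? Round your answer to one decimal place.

First find each source's level at the receiver (point-source: −20·log₁₀(r/r_ref)), then combine on an intensity basis.
conveyor drive: 88.5 − 20·log₁₀(4.8/2.3) = 88.5 − 6.39 = 82.11 dB(A).
fan: 73.3 − 20·log₁₀(15.7/4.7) = 73.3 − 10.48 = 62.82 dB(A).
Σ 10^(L/10) = 1.645e+08 → L_total = 10·log₁₀(1.645e+08) = 82.16 dB(A).

82.2 dB(A)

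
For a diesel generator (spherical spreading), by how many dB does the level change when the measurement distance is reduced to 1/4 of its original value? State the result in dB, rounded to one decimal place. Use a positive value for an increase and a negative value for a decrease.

A point source loses 6 dB per doubling of distance; generally ΔL = −20·log₁₀(r₂/r₁).
ΔL = −20·log₁₀(0.25) = +12.04 dB.

+12.0 dB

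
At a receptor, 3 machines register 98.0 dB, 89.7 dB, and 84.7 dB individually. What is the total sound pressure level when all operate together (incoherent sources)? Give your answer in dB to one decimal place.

For uncorrelated sources the intensities add, so convert each level to linear form, sum, and take 10·log₁₀ of the total.
Σ 10^(L/10) = 10^(98.0/10) + 10^(89.7/10) + 10^(84.7/10) = 7.538e+09.
L_total = 10·log₁₀(7.538e+09) = 98.77 dB.

98.8 dB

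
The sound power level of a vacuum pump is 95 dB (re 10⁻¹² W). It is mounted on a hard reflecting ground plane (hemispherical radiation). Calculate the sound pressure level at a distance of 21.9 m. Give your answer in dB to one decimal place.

The power spreads over a hemisphere of area 2π·r², so L_p = L_w − 10·log₁₀(2π·r²).
2π·r² = 3013 m², 10·log₁₀ of that is 34.791 dB.
L_p = 95 − 34.791 = 60.21 dB.

60.2 dB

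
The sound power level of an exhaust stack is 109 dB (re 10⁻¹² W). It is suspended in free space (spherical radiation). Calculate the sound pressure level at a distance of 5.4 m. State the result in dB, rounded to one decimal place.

The power spreads over a sphere of area 4π·r², so L_p = L_w − 10·log₁₀(4π·r²).
4π·r² = 366.4 m², 10·log₁₀ of that is 25.640 dB.
L_p = 109 − 25.640 = 83.36 dB.

83.4 dB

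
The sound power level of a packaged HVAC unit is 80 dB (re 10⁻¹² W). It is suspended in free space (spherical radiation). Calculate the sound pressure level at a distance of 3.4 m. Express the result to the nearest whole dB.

Free-field spherical radiation: L_p = L_w − 10·log₁₀(4π·r²), r = 3.4 m.
4π·r² = 145.3 m², 10·log₁₀ of that is 21.622 dB.
L_p = 80 − 21.622 = 58.38 dB.

58 dB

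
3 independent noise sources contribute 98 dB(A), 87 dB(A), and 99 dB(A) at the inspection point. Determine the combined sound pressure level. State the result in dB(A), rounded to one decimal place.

101.7 dB(A)

Incoherent sources combine by intensity addition: L_total = 10·log₁₀(Σ 10^(L_i/10)).
Σ 10^(L/10) = 10^(98/10) + 10^(87/10) + 10^(99/10) = 1.475e+10.
L_total = 10·log₁₀(1.475e+10) = 101.69 dB(A).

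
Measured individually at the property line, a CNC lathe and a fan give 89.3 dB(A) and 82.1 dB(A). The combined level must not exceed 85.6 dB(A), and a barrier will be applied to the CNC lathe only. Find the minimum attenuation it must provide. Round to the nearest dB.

6 dB

Fixed contribution from the other source: Σ 10^(L/10) = 10^(82.1/10) = 1.622e+08 (82.10 dB(A)).
The limit corresponds to 10^(85.6/10) = 3.631e+08; subtracting the fixed part leaves 2.009e+08 for the CNC lathe, i.e. 83.03 dB(A).
So the CNC lathe must be reduced from 89.3 to 83.03 dB(A): IL = 6.27 dB.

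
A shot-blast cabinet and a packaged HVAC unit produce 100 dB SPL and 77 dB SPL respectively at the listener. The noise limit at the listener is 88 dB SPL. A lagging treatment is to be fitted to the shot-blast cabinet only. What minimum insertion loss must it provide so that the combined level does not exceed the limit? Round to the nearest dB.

12 dB

Everything except the shot-blast cabinet sums to 10^(77/10) = 5.012e+07 in linear terms, 77.00 dB SPL.
The limit corresponds to 10^(88/10) = 6.310e+08; subtracting the fixed part leaves 5.808e+08 for the shot-blast cabinet, i.e. 87.64 dB SPL.
Required insertion loss = 100 − 87.64 = 12.36 dB.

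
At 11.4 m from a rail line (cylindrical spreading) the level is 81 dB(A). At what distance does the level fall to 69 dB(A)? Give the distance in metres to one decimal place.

For a line source L₁ − L₂ = 10·log₁₀(r₂/r₁), so r₂ = r₁·10^((L₁−L₂)/10).
r₂ = 11.4·10^((81−69)/10) = 11.4·10^(12.0/10) = 180.68 m.

180.7 m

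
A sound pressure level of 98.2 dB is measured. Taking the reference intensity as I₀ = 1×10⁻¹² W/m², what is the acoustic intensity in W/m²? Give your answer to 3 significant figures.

I = I₀·10^(L/10) = 10⁻¹² × 10^(98.2/10) = 10^(-2.180).

0.00661 W/m²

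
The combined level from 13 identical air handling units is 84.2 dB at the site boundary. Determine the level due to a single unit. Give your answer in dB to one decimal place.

73.1 dB

Dividing the total intensity by 13 lowers the level by 10·log₁₀ 13 = 11.139 dB: L₁ = 84.2 − 11.139.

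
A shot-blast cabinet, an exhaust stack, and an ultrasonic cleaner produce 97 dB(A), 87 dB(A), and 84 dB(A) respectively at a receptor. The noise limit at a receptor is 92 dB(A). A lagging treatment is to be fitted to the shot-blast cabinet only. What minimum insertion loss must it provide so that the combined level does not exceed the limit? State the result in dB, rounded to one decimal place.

7.8 dB

The untreated sources together contribute 10^(87/10) + 10^(84/10) = 7.524e+08, i.e. 88.76 dB(A).
To meet 92 dB(A) overall, the treated shot-blast cabinet may contribute at most 10^(92/10) − 7.524e+08 = 8.325e+08, i.e. 89.20 dB(A).
So the shot-blast cabinet must be reduced from 97 to 89.20 dB(A): IL = 7.80 dB.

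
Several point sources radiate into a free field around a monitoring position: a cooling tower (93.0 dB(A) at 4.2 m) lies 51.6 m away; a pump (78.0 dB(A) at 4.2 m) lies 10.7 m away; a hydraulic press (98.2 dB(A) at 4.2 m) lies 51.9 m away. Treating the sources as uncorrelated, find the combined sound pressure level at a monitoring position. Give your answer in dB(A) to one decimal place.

Apply inverse-square spreading to bring every level to the receiver, then sum 10^(L/10).
cooling tower: 93.0 − 20·log₁₀(51.6/4.2) = 93.0 − 21.79 = 71.21 dB(A).
pump: 78.0 − 20·log₁₀(10.7/4.2) = 78.0 − 8.12 = 69.88 dB(A).
hydraulic press: 98.2 − 20·log₁₀(51.9/4.2) = 98.2 − 21.84 = 76.36 dB(A).
Σ 10^(L/10) = 6.621e+07 → L_total = 10·log₁₀(6.621e+07) = 78.21 dB(A).

78.2 dB(A)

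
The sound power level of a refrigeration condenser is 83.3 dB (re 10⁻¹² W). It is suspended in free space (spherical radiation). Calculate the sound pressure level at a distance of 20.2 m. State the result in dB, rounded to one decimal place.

Free-field spherical radiation: L_p = L_w − 10·log₁₀(4π·r²), r = 20.2 m.
4π·r² = 5128 m², 10·log₁₀ of that is 37.099 dB.
L_p = 83.3 − 37.099 = 46.20 dB.

46.2 dB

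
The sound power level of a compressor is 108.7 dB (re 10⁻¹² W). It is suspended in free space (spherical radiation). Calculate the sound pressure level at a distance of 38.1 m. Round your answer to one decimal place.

66.1 dB

The power spreads over a sphere of area 4π·r², so L_p = L_w − 10·log₁₀(4π·r²).
4π·r² = 1.824e+04 m², 10·log₁₀ of that is 42.611 dB.
L_p = 108.7 − 42.611 = 66.09 dB.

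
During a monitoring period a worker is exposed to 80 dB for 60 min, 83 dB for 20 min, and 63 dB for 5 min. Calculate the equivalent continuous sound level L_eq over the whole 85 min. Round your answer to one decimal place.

80.7 dB

The energy average is taken in the linear domain: L_eq = 10·log₁₀[(Σ tᵢ·10^(Lᵢ/10))/T], T = 85 min.
Σ tᵢ·10^(Lᵢ/10) = 60·10^(80/10) + 20·10^(83/10) + 5·10^(63/10) = 1.000e+10.
L_eq = 10·log₁₀(1.000e+10/85) = 80.71 dB.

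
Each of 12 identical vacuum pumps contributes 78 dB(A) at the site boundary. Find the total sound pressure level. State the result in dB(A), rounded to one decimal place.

With 12 equal, uncorrelated contributions the intensity is 12× that of one unit, giving a rise of 10·log₁₀ 12.
L_total = 78 + 10·log₁₀(12) = 78 + 10.792 = 88.79 dB(A).

88.8 dB(A)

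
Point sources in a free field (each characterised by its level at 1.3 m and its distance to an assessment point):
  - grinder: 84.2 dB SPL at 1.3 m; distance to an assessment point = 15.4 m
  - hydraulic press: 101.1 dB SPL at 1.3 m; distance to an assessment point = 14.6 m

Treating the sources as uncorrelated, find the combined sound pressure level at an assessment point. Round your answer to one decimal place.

First find each source's level at the receiver (point-source: −20·log₁₀(r/r_ref)), then combine on an intensity basis.
grinder: 84.2 − 20·log₁₀(15.4/1.3) = 84.2 − 21.47 = 62.73 dB SPL.
hydraulic press: 101.1 − 20·log₁₀(14.6/1.3) = 101.1 − 21.01 = 80.09 dB SPL.
Σ 10^(L/10) = 1.040e+08 → L_total = 10·log₁₀(1.040e+08) = 80.17 dB SPL.

80.2 dB SPL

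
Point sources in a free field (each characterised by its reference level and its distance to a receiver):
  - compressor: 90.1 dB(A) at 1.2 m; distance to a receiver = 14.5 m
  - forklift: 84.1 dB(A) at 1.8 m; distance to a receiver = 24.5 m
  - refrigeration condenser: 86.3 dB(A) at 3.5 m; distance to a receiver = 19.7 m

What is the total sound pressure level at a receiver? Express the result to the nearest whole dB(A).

73 dB(A)

Propagate each source to the receiver with L = L_ref − 20·log₁₀(r/r_ref), then add intensities.
compressor: 90.1 − 20·log₁₀(14.5/1.2) = 90.1 − 21.64 = 68.46 dB(A).
forklift: 84.1 − 20·log₁₀(24.5/1.8) = 84.1 − 22.68 = 61.42 dB(A).
refrigeration condenser: 86.3 − 20·log₁₀(19.7/3.5) = 86.3 − 15.01 = 71.29 dB(A).
Σ 10^(L/10) = 2.186e+07 → L_total = 10·log₁₀(2.186e+07) = 73.40 dB(A).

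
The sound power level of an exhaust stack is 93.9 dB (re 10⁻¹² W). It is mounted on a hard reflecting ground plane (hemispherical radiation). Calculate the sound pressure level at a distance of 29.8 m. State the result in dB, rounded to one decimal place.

56.4 dB

The power spreads over a hemisphere of area 2π·r², so L_p = L_w − 10·log₁₀(2π·r²).
2π·r² = 5580 m², 10·log₁₀ of that is 37.466 dB.
L_p = 93.9 − 37.466 = 56.43 dB.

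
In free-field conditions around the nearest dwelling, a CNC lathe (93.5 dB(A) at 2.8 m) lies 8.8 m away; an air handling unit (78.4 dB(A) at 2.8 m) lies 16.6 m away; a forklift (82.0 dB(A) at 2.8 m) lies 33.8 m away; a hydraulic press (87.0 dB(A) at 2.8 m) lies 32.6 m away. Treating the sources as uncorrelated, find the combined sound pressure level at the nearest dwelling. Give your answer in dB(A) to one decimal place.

83.7 dB(A)

Apply inverse-square spreading to bring every level to the receiver, then sum 10^(L/10).
CNC lathe: 93.5 − 20·log₁₀(8.8/2.8) = 93.5 − 9.95 = 83.55 dB(A).
air handling unit: 78.4 − 20·log₁₀(16.6/2.8) = 78.4 − 15.46 = 62.94 dB(A).
forklift: 82.0 − 20·log₁₀(33.8/2.8) = 82.0 − 21.64 = 60.36 dB(A).
hydraulic press: 87.0 − 20·log₁₀(32.6/2.8) = 87.0 − 21.32 = 65.68 dB(A).
Σ 10^(L/10) = 2.334e+08 → L_total = 10·log₁₀(2.334e+08) = 83.68 dB(A).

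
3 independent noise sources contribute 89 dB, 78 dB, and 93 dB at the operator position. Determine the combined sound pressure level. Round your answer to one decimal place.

For uncorrelated sources the intensities add, so convert each level to linear form, sum, and take 10·log₁₀ of the total.
Σ 10^(L/10) = 10^(89/10) + 10^(78/10) + 10^(93/10) = 2.853e+09.
L_total = 10·log₁₀(2.853e+09) = 94.55 dB.

94.6 dB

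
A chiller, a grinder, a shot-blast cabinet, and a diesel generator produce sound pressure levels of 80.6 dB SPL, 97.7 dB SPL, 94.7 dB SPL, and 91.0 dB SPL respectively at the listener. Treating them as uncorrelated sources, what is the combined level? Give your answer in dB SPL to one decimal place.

100.1 dB SPL

Incoherent sources combine by intensity addition: L_total = 10·log₁₀(Σ 10^(L_i/10)).
Σ 10^(L/10) = 10^(80.6/10) + 10^(97.7/10) + 10^(94.7/10) + 10^(91.0/10) = 1.021e+10.
L_total = 10·log₁₀(1.021e+10) = 100.09 dB SPL.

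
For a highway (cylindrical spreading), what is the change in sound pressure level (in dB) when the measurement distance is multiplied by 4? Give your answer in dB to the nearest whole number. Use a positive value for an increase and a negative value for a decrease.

-6 dB

Line-source spreading: ΔL = −10·log₁₀(r₂/r₁).
ΔL = −10·log₁₀(4) = -6.02 dB.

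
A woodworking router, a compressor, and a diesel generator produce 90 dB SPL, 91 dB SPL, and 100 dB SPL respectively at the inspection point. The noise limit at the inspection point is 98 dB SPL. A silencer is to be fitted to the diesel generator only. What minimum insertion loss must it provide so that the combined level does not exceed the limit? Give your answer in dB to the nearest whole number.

4 dB

Everything except the diesel generator sums to 10^(90/10) + 10^(91/10) = 2.259e+09 in linear terms, 93.54 dB SPL.
To meet 98 dB SPL overall, the treated diesel generator may contribute at most 10^(98/10) − 2.259e+09 = 4.051e+09, i.e. 96.08 dB SPL.
Required insertion loss = 100 − 96.08 = 3.92 dB.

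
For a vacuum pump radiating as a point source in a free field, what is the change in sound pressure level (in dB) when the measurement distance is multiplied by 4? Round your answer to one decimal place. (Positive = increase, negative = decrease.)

Point-source spreading: ΔL = −20·log₁₀(r₂/r₁).
ΔL = −20·log₁₀(4) = -12.04 dB.

-12.0 dB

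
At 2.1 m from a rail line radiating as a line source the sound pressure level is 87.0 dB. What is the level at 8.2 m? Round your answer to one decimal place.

For a line source, L₂ = L₁ − 10·log₁₀(r₂/r₁).
L₂ = 87.0 − 10·log₁₀(8.2/2.1) = 87.0 − 5.916 = 81.08 dB.

81.1 dB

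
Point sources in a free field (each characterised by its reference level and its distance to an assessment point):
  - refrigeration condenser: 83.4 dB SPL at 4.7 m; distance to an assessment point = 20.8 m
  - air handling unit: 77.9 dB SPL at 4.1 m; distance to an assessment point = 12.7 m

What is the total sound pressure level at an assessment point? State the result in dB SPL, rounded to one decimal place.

Apply inverse-square spreading to bring every level to the receiver, then sum 10^(L/10).
refrigeration condenser: 83.4 − 20·log₁₀(20.8/4.7) = 83.4 − 12.92 = 70.48 dB SPL.
air handling unit: 77.9 − 20·log₁₀(12.7/4.1) = 77.9 − 9.82 = 68.08 dB SPL.
Σ 10^(L/10) = 1.760e+07 → L_total = 10·log₁₀(1.760e+07) = 72.45 dB SPL.

72.5 dB SPL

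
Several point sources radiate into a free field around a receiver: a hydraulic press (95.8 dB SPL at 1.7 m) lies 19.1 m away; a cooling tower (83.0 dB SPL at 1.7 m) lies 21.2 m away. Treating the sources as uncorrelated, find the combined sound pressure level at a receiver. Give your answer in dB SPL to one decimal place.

75.0 dB SPL

First find each source's level at the receiver (point-source: −20·log₁₀(r/r_ref)), then combine on an intensity basis.
hydraulic press: 95.8 − 20·log₁₀(19.1/1.7) = 95.8 − 21.01 = 74.79 dB SPL.
cooling tower: 83.0 − 20·log₁₀(21.2/1.7) = 83.0 − 21.92 = 61.08 dB SPL.
Σ 10^(L/10) = 3.140e+07 → L_total = 10·log₁₀(3.140e+07) = 74.97 dB SPL.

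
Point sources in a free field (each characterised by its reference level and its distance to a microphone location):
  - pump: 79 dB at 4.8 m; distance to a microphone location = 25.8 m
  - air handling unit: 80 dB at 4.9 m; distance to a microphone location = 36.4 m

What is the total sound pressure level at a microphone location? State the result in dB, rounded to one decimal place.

66.6 dB

First find each source's level at the receiver (point-source: −20·log₁₀(r/r_ref)), then combine on an intensity basis.
pump: 79 − 20·log₁₀(25.8/4.8) = 79 − 14.61 = 64.39 dB.
air handling unit: 80 − 20·log₁₀(36.4/4.9) = 80 − 17.42 = 62.58 dB.
Σ 10^(L/10) = 4.562e+06 → L_total = 10·log₁₀(4.562e+06) = 66.59 dB.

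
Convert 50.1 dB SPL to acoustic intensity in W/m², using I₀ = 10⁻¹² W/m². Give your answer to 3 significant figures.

1.02e-07 W/m²

I/I₀ = 10^(50.1/10) = 1.023e+05, so I = 1.023e+05 × 10⁻¹² W/m².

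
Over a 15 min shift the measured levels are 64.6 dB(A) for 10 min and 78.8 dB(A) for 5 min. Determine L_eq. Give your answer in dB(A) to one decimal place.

74.3 dB(A)

The energy average is taken in the linear domain: L_eq = 10·log₁₀[(Σ tᵢ·10^(Lᵢ/10))/T], T = 15 min.
Σ tᵢ·10^(Lᵢ/10) = 10·10^(64.6/10) + 5·10^(78.8/10) = 4.081e+08.
L_eq = 10·log₁₀(4.081e+08/15) = 74.35 dB(A).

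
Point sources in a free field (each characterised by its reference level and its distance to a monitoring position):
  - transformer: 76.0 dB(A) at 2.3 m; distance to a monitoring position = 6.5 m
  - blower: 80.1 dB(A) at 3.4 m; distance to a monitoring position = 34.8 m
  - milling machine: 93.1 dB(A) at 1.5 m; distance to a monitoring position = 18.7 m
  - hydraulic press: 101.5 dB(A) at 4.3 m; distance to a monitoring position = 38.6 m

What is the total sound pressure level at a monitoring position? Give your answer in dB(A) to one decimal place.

Propagate each source to the receiver with L = L_ref − 20·log₁₀(r/r_ref), then add intensities.
transformer: 76.0 − 20·log₁₀(6.5/2.3) = 76.0 − 9.02 = 66.98 dB(A).
blower: 80.1 − 20·log₁₀(34.8/3.4) = 80.1 − 20.20 = 59.90 dB(A).
milling machine: 93.1 − 20·log₁₀(18.7/1.5) = 93.1 − 21.92 = 71.18 dB(A).
hydraulic press: 101.5 − 20·log₁₀(38.6/4.3) = 101.5 − 19.06 = 82.44 dB(A).
Σ 10^(L/10) = 1.944e+08 → L_total = 10·log₁₀(1.944e+08) = 82.89 dB(A).

82.9 dB(A)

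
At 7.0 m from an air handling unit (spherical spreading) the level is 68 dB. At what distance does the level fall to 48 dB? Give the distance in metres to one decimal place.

70.0 m

Point-source spreading drops the level by 20·log₁₀(r₂/r₁); inverting, r₂/r₁ = 10^(ΔL/20).
r₂ = 7.0·10^((68−48)/20) = 7.0·10^(20.0/20) = 70.00 m.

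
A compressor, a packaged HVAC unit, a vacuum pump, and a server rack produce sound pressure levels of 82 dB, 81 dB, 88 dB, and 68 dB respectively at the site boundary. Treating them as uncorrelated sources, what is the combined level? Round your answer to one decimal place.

Incoherent sources combine by intensity addition: L_total = 10·log₁₀(Σ 10^(L_i/10)).
Σ 10^(L/10) = 10^(82/10) + 10^(81/10) + 10^(88/10) + 10^(68/10) = 9.216e+08.
L_total = 10·log₁₀(9.216e+08) = 89.65 dB.

89.6 dB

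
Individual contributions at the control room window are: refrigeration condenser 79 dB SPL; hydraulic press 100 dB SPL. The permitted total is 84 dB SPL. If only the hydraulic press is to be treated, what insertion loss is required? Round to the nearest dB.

Everything except the hydraulic press sums to 10^(79/10) = 7.943e+07 in linear terms, 79.00 dB SPL.
To meet 84 dB SPL overall, the treated hydraulic press may contribute at most 10^(84/10) − 7.943e+07 = 1.718e+08, i.e. 82.35 dB SPL.
Required insertion loss = 100 − 82.35 = 17.65 dB.

18 dB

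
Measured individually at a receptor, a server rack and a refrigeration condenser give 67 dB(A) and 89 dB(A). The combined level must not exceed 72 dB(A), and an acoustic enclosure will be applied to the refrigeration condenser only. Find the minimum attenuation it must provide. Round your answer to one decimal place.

Everything except the refrigeration condenser sums to 10^(67/10) = 5.012e+06 in linear terms, 67.00 dB(A).
The limit corresponds to 10^(72/10) = 1.585e+07; subtracting the fixed part leaves 1.084e+07 for the refrigeration condenser, i.e. 70.35 dB(A).
Required insertion loss = 89 − 70.35 = 18.65 dB.

18.7 dB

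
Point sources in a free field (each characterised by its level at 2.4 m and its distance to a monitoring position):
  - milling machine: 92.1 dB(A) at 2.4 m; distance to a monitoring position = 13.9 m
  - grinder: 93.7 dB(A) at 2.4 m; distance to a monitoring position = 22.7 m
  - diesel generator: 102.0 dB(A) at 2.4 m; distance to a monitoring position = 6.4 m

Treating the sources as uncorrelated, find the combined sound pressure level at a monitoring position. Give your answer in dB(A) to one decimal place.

93.6 dB(A)

First find each source's level at the receiver (point-source: −20·log₁₀(r/r_ref)), then combine on an intensity basis.
milling machine: 92.1 − 20·log₁₀(13.9/2.4) = 92.1 − 15.26 = 76.84 dB(A).
grinder: 93.7 − 20·log₁₀(22.7/2.4) = 93.7 − 19.52 = 74.18 dB(A).
diesel generator: 102.0 − 20·log₁₀(6.4/2.4) = 102.0 − 8.52 = 93.48 dB(A).
Σ 10^(L/10) = 2.303e+09 → L_total = 10·log₁₀(2.303e+09) = 93.62 dB(A).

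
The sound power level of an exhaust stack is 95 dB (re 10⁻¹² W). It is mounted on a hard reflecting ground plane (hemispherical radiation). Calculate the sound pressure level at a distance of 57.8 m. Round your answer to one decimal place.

51.8 dB

Free-field hemispherical radiation: L_p = L_w − 10·log₁₀(2π·r²), r = 57.8 m.
2π·r² = 2.099e+04 m², 10·log₁₀ of that is 43.220 dB.
L_p = 95 − 43.220 = 51.78 dB.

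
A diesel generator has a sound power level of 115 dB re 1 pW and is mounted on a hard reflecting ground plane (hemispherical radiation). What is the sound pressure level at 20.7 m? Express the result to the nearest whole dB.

L_p = L_w − 10·log₁₀(2π·r²) with r = 20.7 m.
2π·r² = 2692 m², 10·log₁₀ of that is 34.301 dB.
L_p = 115 − 34.301 = 80.70 dB.

81 dB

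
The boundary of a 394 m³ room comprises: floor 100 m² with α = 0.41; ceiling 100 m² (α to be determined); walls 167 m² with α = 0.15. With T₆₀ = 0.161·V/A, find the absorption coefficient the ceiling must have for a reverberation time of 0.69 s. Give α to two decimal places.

0.26

From T₆₀ = 0.161·V/A, the target T₆₀ = 0.69 s needs A = 0.161·394/0.69 = 91.93 m².
Absorption from the other surfaces = 100·0.41 + 167·0.15 = 66.05 m², so the ceiling must supply 25.88 m² over 100 m².
α = 25.88/100 = 0.259.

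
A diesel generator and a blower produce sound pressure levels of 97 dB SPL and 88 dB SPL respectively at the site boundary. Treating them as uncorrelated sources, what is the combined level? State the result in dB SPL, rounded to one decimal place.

97.5 dB SPL

Incoherent sources combine by intensity addition: L_total = 10·log₁₀(Σ 10^(L_i/10)).
Σ 10^(L/10) = 10^(97/10) + 10^(88/10) = 5.643e+09.
L_total = 10·log₁₀(5.643e+09) = 97.51 dB SPL.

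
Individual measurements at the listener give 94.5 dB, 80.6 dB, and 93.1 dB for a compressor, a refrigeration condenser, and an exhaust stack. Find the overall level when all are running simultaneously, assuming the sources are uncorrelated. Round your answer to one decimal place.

For uncorrelated sources the intensities add, so convert each level to linear form, sum, and take 10·log₁₀ of the total.
Σ 10^(L/10) = 10^(94.5/10) + 10^(80.6/10) + 10^(93.1/10) = 4.975e+09.
L_total = 10·log₁₀(4.975e+09) = 96.97 dB.

97.0 dB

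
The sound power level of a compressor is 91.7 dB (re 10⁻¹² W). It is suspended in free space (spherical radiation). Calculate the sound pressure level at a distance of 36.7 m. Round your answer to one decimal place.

49.4 dB

Free-field spherical radiation: L_p = L_w − 10·log₁₀(4π·r²), r = 36.7 m.
4π·r² = 1.693e+04 m², 10·log₁₀ of that is 42.285 dB.
L_p = 91.7 − 42.285 = 49.41 dB.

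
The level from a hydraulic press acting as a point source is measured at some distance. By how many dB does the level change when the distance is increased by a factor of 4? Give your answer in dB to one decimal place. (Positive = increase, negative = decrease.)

-12.0 dB

A point source loses 6 dB per doubling of distance; generally ΔL = −20·log₁₀(r₂/r₁).
ΔL = −20·log₁₀(4) = -12.04 dB.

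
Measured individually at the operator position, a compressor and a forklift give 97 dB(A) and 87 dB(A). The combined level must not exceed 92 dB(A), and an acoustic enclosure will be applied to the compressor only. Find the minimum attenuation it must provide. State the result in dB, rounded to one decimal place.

6.7 dB

The untreated sources together contribute 10^(87/10) = 5.012e+08, i.e. 87.00 dB(A).
The limit corresponds to 10^(92/10) = 1.585e+09; subtracting the fixed part leaves 1.084e+09 for the compressor, i.e. 90.35 dB(A).
Required insertion loss = 97 − 90.35 = 6.65 dB.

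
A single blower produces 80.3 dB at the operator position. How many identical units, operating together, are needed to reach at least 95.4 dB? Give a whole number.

33

N identical sources give L₁ + 10·log₁₀ N, so require 10·log₁₀ N ≥ 95.4 − 80.3 = 15.1 dB.
N ≥ 10^(15.1/10) = 32.359, so N = 33.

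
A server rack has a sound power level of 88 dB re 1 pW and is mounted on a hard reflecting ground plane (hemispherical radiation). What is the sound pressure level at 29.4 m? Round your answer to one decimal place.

50.7 dB

Free-field hemispherical radiation: L_p = L_w − 10·log₁₀(2π·r²), r = 29.4 m.
2π·r² = 5431 m², 10·log₁₀ of that is 37.349 dB.
L_p = 88 − 37.349 = 50.65 dB.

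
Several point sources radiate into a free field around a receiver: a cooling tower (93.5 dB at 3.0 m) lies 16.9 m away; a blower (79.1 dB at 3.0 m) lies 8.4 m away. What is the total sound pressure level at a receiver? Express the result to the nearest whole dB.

Propagate each source to the receiver with L = L_ref − 20·log₁₀(r/r_ref), then add intensities.
cooling tower: 93.5 − 20·log₁₀(16.9/3.0) = 93.5 − 15.02 = 78.48 dB.
blower: 79.1 − 20·log₁₀(8.4/3.0) = 79.1 − 8.94 = 70.16 dB.
Σ 10^(L/10) = 8.091e+07 → L_total = 10·log₁₀(8.091e+07) = 79.08 dB.

79 dB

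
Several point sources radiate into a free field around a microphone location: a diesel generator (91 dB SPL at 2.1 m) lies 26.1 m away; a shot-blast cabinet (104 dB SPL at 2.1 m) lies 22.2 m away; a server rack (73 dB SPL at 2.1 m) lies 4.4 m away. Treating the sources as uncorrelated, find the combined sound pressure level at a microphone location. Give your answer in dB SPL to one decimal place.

83.8 dB SPL

Propagate each source to the receiver with L = L_ref − 20·log₁₀(r/r_ref), then add intensities.
diesel generator: 91 − 20·log₁₀(26.1/2.1) = 91 − 21.89 = 69.11 dB SPL.
shot-blast cabinet: 104 − 20·log₁₀(22.2/2.1) = 104 − 20.48 = 83.52 dB SPL.
server rack: 73 − 20·log₁₀(4.4/2.1) = 73 − 6.42 = 66.58 dB SPL.
Σ 10^(L/10) = 2.375e+08 → L_total = 10·log₁₀(2.375e+08) = 83.76 dB SPL.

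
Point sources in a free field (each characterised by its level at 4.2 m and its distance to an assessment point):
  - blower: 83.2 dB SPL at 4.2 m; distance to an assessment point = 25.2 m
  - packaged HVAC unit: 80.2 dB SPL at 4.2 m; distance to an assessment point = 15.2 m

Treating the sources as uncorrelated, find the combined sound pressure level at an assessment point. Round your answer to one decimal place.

71.4 dB SPL

First find each source's level at the receiver (point-source: −20·log₁₀(r/r_ref)), then combine on an intensity basis.
blower: 83.2 − 20·log₁₀(25.2/4.2) = 83.2 − 15.56 = 67.64 dB SPL.
packaged HVAC unit: 80.2 − 20·log₁₀(15.2/4.2) = 80.2 − 11.17 = 69.03 dB SPL.
Σ 10^(L/10) = 1.380e+07 → L_total = 10·log₁₀(1.380e+07) = 71.40 dB SPL.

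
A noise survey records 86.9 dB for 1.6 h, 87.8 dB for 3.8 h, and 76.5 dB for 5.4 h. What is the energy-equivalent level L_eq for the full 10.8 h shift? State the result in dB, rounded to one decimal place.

Weight each interval's intensity by its duration and average over T = 10.8 h:
Σ tᵢ·10^(Lᵢ/10) = 1.6·10^(86.9/10) + 3.8·10^(87.8/10) + 5.4·10^(76.5/10) = 3.315e+09.
L_eq = 10·log₁₀(3.315e+09/10.8) = 84.87 dB.

84.9 dB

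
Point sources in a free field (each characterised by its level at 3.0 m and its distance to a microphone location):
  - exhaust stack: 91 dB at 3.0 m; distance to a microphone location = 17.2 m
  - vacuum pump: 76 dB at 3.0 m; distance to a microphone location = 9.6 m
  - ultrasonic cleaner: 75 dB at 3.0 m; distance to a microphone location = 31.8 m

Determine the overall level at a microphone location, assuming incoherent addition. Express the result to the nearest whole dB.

Apply inverse-square spreading to bring every level to the receiver, then sum 10^(L/10).
exhaust stack: 91 − 20·log₁₀(17.2/3.0) = 91 − 15.17 = 75.83 dB.
vacuum pump: 76 − 20·log₁₀(9.6/3.0) = 76 − 10.10 = 65.90 dB.
ultrasonic cleaner: 75 − 20·log₁₀(31.8/3.0) = 75 − 20.51 = 54.49 dB.
Σ 10^(L/10) = 4.247e+07 → L_total = 10·log₁₀(4.247e+07) = 76.28 dB.

76 dB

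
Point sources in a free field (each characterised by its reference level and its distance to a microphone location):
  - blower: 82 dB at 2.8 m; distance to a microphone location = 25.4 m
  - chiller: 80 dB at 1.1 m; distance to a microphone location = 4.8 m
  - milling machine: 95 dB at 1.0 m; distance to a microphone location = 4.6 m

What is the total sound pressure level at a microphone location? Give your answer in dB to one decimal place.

81.9 dB

Propagate each source to the receiver with L = L_ref − 20·log₁₀(r/r_ref), then add intensities.
blower: 82 − 20·log₁₀(25.4/2.8) = 82 − 19.15 = 62.85 dB.
chiller: 80 − 20·log₁₀(4.8/1.1) = 80 − 12.80 = 67.20 dB.
milling machine: 95 − 20·log₁₀(4.6/1.0) = 95 − 13.26 = 81.74 dB.
Σ 10^(L/10) = 1.566e+08 → L_total = 10·log₁₀(1.566e+08) = 81.95 dB.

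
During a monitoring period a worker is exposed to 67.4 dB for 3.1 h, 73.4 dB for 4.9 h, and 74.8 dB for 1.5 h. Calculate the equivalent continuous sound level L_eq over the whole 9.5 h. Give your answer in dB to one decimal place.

72.5 dB

The energy average is taken in the linear domain: L_eq = 10·log₁₀[(Σ tᵢ·10^(Lᵢ/10))/T], T = 9.5 h.
Σ tᵢ·10^(Lᵢ/10) = 3.1·10^(67.4/10) + 4.9·10^(73.4/10) + 1.5·10^(74.8/10) = 1.695e+08.
L_eq = 10·log₁₀(1.695e+08/9.5) = 72.52 dB.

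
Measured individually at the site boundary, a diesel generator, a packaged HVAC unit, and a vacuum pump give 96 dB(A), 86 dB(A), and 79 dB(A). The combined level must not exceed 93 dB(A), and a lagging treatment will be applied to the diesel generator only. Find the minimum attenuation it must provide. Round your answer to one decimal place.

4.2 dB

The untreated sources together contribute 10^(86/10) + 10^(79/10) = 4.775e+08, i.e. 86.79 dB(A).
The limit corresponds to 10^(93/10) = 1.995e+09; subtracting the fixed part leaves 1.518e+09 for the diesel generator, i.e. 91.81 dB(A).
So the diesel generator must be reduced from 96 to 91.81 dB(A): IL = 4.19 dB.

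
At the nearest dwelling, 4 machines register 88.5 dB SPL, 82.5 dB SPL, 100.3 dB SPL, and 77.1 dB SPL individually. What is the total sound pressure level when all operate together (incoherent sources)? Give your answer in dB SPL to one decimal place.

100.7 dB SPL

Incoherent sources combine by intensity addition: L_total = 10·log₁₀(Σ 10^(L_i/10)).
Σ 10^(L/10) = 10^(88.5/10) + 10^(82.5/10) + 10^(100.3/10) + 10^(77.1/10) = 1.165e+10.
L_total = 10·log₁₀(1.165e+10) = 100.66 dB SPL.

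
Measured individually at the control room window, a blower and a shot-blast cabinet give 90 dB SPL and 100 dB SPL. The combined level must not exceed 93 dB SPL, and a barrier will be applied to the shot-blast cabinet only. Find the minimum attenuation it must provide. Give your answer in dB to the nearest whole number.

10 dB

Everything except the shot-blast cabinet sums to 10^(90/10) = 1.000e+09 in linear terms, 90.00 dB SPL.
The limit corresponds to 10^(93/10) = 1.995e+09; subtracting the fixed part leaves 9.953e+08 for the shot-blast cabinet, i.e. 89.98 dB SPL.
Required insertion loss = 100 − 89.98 = 10.02 dB.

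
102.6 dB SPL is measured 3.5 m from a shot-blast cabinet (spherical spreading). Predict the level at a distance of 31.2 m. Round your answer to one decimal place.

For a point source, L₂ = L₁ − 20·log₁₀(r₂/r₁).
L₂ = 102.6 − 20·log₁₀(31.2/3.5) = 102.6 − 19.002 = 83.60 dB SPL.

83.6 dB SPL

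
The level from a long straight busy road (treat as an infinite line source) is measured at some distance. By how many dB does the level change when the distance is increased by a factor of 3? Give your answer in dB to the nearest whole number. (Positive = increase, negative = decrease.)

-5 dB

A line source loses 3 dB per doubling of distance; generally ΔL = −10·log₁₀(r₂/r₁).
ΔL = −10·log₁₀(3) = -4.77 dB.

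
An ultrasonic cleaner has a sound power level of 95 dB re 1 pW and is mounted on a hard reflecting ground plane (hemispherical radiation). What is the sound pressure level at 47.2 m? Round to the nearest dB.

L_p = L_w − 10·log₁₀(2π·r²) with r = 47.2 m.
2π·r² = 1.4e+04 m², 10·log₁₀ of that is 41.461 dB.
L_p = 95 − 41.461 = 53.54 dB.

54 dB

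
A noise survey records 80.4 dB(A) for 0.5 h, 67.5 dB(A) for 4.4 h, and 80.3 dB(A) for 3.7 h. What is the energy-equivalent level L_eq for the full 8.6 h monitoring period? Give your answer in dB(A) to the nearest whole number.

The energy average is taken in the linear domain: L_eq = 10·log₁₀[(Σ tᵢ·10^(Lᵢ/10))/T], T = 8.6 h.
Σ tᵢ·10^(Lᵢ/10) = 0.5·10^(80.4/10) + 4.4·10^(67.5/10) + 3.7·10^(80.3/10) = 4.760e+08.
L_eq = 10·log₁₀(4.760e+08/8.6) = 77.43 dB(A).

77 dB(A)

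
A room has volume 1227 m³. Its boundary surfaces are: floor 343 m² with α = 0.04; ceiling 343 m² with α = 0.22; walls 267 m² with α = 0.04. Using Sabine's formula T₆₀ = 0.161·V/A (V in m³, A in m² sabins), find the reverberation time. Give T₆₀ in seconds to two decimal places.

1.98 s

A = Σ Sᵢαᵢ = 343·0.04 + 343·0.22 + 267·0.04 = 99.86 m².
T₆₀ = 0.161 × 1227 / 99.86 = 1.978 s.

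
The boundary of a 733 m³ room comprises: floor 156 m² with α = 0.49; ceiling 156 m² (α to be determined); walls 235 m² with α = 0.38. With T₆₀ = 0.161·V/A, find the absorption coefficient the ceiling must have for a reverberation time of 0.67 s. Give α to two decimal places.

A = 0.161·V/T₆₀ = 0.161·733/0.67 = 176.14 m² sabins.
Absorption from the other surfaces = 156·0.49 + 235·0.38 = 165.74 m², so the ceiling must supply 10.40 m² over 156 m².
α = 10.40/156 = 0.067.

0.07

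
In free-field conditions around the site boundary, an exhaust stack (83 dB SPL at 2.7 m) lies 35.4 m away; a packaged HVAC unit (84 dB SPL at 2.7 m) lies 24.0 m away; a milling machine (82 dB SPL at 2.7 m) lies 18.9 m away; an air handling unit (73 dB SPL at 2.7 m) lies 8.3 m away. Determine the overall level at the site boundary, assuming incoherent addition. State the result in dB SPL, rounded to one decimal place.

Apply inverse-square spreading to bring every level to the receiver, then sum 10^(L/10).
exhaust stack: 83 − 20·log₁₀(35.4/2.7) = 83 − 22.35 = 60.65 dB SPL.
packaged HVAC unit: 84 − 20·log₁₀(24.0/2.7) = 84 − 18.98 = 65.02 dB SPL.
milling machine: 82 − 20·log₁₀(18.9/2.7) = 82 − 16.90 = 65.10 dB SPL.
air handling unit: 73 − 20·log₁₀(8.3/2.7) = 73 − 9.75 = 63.25 dB SPL.
Σ 10^(L/10) = 9.686e+06 → L_total = 10·log₁₀(9.686e+06) = 69.86 dB SPL.

69.9 dB SPL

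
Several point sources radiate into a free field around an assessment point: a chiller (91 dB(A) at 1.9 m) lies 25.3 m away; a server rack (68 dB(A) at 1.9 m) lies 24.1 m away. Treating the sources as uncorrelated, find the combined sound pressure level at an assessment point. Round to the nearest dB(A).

69 dB(A)

Apply inverse-square spreading to bring every level to the receiver, then sum 10^(L/10).
chiller: 91 − 20·log₁₀(25.3/1.9) = 91 − 22.49 = 68.51 dB(A).
server rack: 68 − 20·log₁₀(24.1/1.9) = 68 − 22.07 = 45.93 dB(A).
Σ 10^(L/10) = 7.139e+06 → L_total = 10·log₁₀(7.139e+06) = 68.54 dB(A).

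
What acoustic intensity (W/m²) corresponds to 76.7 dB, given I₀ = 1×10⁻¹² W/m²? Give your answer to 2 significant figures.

4.7e-05 W/m²

I = I₀·10^(L/10) = 10⁻¹² × 10^(76.7/10) = 10^(-4.330).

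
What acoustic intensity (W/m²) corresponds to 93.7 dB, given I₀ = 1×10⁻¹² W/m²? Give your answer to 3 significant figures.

I = I₀·10^(L/10) = 10⁻¹² × 10^(93.7/10) = 10^(-2.630).

0.00234 W/m²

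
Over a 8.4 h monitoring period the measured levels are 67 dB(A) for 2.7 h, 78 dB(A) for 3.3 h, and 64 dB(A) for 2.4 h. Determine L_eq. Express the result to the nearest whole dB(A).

74 dB(A)

The energy average is taken in the linear domain: L_eq = 10·log₁₀[(Σ tᵢ·10^(Lᵢ/10))/T], T = 8.4 h.
Σ tᵢ·10^(Lᵢ/10) = 2.7·10^(67/10) + 3.3·10^(78/10) + 2.4·10^(64/10) = 2.278e+08.
L_eq = 10·log₁₀(2.278e+08/8.4) = 74.33 dB(A).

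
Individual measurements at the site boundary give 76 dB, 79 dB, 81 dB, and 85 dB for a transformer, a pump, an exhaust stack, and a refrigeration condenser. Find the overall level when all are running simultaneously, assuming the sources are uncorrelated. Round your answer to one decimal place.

87.5 dB

Incoherent sources combine by intensity addition: L_total = 10·log₁₀(Σ 10^(L_i/10)).
Σ 10^(L/10) = 10^(76/10) + 10^(79/10) + 10^(81/10) + 10^(85/10) = 5.614e+08.
L_total = 10·log₁₀(5.614e+08) = 87.49 dB.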